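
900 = 900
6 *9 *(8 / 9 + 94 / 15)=1932 / 5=386.40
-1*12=-12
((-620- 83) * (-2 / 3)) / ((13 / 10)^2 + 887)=140600 / 266607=0.53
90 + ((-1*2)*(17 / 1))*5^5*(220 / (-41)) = 23378690 / 41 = 570211.95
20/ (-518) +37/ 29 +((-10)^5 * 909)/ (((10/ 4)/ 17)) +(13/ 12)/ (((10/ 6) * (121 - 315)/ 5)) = -3602734665206275/ 5828536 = -618119998.78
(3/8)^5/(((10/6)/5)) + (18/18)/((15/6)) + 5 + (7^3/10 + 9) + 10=9621053/163840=58.72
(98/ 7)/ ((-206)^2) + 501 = 10630225/ 21218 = 501.00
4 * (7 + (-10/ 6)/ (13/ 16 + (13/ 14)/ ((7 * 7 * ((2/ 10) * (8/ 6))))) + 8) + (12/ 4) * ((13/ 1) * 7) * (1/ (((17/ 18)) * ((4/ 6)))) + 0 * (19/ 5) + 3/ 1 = 120939854/ 247299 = 489.04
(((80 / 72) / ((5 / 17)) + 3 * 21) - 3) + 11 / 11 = 583 / 9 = 64.78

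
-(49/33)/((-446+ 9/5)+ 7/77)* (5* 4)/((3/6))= 0.13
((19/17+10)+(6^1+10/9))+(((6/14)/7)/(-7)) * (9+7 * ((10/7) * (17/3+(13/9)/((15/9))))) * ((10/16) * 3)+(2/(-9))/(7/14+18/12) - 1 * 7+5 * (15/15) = 694991/46648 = 14.90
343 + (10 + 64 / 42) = 7445 / 21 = 354.52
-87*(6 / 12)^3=-87 / 8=-10.88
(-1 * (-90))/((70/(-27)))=-243/7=-34.71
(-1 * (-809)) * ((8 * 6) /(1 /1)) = 38832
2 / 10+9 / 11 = 56 / 55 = 1.02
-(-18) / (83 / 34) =612 / 83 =7.37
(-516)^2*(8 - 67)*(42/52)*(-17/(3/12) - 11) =13030701768/13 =1002361674.46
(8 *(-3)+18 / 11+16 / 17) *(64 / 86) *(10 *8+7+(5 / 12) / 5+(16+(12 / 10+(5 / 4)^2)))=-203528836 / 120615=-1687.43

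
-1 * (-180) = 180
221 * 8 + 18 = 1786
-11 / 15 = -0.73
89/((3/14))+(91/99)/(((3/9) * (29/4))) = 397838/957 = 415.71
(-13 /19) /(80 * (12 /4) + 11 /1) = -13 /4769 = -0.00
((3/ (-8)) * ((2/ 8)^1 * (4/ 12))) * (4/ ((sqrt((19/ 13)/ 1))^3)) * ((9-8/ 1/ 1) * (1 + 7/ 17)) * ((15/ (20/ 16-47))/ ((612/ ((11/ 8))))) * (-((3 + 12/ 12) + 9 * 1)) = -9295 * sqrt(247)/ 152737656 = -0.00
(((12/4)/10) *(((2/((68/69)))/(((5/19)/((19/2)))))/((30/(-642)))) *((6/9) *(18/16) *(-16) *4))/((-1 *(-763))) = 47974734/1621375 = 29.59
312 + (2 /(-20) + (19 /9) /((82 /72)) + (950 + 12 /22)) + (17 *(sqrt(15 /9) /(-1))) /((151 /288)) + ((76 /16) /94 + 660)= 1631617577 /847880-1632 *sqrt(15) /151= 1882.49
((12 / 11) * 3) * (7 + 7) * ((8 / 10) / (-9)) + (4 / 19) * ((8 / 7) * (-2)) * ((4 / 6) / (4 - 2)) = -92896 / 21945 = -4.23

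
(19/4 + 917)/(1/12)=11061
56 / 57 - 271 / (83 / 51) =-783149 / 4731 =-165.54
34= 34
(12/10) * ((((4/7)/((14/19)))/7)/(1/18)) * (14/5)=8208/1225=6.70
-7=-7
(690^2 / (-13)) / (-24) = 39675 / 26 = 1525.96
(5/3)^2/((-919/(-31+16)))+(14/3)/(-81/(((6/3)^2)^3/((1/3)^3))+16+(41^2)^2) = 0.05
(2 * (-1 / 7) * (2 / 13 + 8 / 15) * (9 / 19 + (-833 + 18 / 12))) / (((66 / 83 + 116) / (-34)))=-5970767846 / 125706945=-47.50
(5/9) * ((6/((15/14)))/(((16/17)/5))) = 16.53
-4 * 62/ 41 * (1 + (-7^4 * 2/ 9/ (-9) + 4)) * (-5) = 157480/ 81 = 1944.20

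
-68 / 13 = -5.23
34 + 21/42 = 69/2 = 34.50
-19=-19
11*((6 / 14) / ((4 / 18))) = 297 / 14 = 21.21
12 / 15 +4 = 24 / 5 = 4.80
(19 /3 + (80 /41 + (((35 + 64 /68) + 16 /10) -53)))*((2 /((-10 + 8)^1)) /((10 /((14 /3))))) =525049 /156825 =3.35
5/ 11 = 0.45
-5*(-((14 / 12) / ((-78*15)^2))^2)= 49 / 13491987912000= 0.00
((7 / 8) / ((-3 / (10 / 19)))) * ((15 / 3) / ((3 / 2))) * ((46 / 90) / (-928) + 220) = -321551195 / 2856384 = -112.57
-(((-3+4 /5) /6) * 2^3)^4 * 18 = -7496192 /5625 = -1332.66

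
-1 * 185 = -185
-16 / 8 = -2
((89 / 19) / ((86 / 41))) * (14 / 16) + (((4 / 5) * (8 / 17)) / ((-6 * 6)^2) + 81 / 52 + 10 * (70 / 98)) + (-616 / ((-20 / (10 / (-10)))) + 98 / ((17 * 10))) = -160268653459 / 8190065520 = -19.57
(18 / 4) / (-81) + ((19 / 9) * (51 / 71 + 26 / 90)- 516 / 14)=-14003957 / 402570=-34.79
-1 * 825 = -825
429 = 429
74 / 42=37 / 21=1.76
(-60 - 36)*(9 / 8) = -108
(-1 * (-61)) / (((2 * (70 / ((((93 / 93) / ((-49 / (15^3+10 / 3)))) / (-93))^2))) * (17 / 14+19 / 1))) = 0.01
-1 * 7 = -7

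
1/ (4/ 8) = 2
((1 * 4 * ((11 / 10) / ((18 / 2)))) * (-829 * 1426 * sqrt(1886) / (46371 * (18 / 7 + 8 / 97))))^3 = -8483416.31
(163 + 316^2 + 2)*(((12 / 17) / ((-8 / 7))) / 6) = -700147 / 68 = -10296.28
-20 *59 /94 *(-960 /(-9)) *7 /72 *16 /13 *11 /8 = -3634400 /16497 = -220.31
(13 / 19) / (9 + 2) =13 / 209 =0.06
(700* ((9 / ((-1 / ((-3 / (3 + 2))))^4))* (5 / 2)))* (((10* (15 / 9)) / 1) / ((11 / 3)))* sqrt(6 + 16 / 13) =102060* sqrt(1222) / 143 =24949.11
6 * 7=42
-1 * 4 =-4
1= 1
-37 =-37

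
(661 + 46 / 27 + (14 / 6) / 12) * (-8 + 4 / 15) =-2076197 / 405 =-5126.41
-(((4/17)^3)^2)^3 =-68719476736/14063084452067724991009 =-0.00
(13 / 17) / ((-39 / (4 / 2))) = -0.04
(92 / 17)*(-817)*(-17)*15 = 1127460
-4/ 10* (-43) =86/ 5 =17.20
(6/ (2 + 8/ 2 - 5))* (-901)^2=4870806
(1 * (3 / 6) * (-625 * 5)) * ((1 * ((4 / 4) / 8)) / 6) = -32.55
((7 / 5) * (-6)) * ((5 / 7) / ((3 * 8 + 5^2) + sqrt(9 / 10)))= -2940 / 24001 + 18 * sqrt(10) / 24001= -0.12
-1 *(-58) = 58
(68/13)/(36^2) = 17/4212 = 0.00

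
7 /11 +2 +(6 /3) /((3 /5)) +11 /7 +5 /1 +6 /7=3095 /231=13.40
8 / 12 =0.67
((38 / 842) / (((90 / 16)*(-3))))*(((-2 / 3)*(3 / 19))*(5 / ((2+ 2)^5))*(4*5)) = 5 / 181872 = 0.00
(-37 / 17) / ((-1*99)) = 37 / 1683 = 0.02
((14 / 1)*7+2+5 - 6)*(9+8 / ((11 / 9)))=1539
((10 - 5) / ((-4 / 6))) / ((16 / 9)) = -135 / 32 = -4.22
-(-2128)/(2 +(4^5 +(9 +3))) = 1064/519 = 2.05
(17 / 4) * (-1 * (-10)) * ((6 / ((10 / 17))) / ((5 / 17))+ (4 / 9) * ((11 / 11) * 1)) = 134351 / 90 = 1492.79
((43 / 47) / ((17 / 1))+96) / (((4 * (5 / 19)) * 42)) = 2.17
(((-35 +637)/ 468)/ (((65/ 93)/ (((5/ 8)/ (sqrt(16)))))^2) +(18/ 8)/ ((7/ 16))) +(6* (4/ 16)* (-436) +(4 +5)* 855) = 221928693115/ 31496192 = 7046.21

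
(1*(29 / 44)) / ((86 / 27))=783 / 3784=0.21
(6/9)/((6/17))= 17/9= 1.89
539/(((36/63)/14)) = 26411/2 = 13205.50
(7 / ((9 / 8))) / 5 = 56 / 45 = 1.24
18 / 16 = 9 / 8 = 1.12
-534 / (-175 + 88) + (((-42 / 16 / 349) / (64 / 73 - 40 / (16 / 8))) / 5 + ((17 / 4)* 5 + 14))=23390708497 / 565156640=41.39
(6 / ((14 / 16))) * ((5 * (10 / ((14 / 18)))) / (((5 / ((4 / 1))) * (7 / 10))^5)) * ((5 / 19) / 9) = 393216000 / 15647317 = 25.13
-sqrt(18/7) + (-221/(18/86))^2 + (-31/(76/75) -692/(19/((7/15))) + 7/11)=377467400533/338580 -3 * sqrt(14)/7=1114852.79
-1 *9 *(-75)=675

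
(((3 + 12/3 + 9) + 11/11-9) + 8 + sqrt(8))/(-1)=-16-2 * sqrt(2)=-18.83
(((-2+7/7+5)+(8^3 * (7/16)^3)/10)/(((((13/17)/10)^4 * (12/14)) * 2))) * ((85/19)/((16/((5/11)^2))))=2640046609375/323257792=8167.00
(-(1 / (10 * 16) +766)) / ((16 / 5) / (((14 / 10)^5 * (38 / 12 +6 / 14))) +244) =-44434613111 / 14163591040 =-3.14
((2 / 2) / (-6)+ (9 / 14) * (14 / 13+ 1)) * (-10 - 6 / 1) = -5104 / 273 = -18.70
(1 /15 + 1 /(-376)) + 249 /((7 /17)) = 23876647 /39480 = 604.78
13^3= 2197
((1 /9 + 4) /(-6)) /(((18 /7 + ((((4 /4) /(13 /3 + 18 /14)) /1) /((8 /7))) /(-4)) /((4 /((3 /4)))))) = -7823872 /5422059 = -1.44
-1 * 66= -66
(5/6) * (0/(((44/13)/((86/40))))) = 0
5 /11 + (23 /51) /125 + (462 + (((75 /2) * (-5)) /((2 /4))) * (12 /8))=-14030869 /140250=-100.04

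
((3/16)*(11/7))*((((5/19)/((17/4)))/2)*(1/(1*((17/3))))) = 495/307496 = 0.00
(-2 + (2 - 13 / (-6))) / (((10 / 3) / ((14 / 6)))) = 91 / 60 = 1.52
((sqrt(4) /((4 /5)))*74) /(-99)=-185 /99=-1.87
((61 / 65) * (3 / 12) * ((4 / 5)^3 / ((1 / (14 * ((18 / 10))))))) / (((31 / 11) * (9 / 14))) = 2104256 / 1259375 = 1.67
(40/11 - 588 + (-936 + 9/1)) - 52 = -17197/11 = -1563.36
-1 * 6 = -6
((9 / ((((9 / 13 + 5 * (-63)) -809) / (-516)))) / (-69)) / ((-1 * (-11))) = -20124 / 3694559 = -0.01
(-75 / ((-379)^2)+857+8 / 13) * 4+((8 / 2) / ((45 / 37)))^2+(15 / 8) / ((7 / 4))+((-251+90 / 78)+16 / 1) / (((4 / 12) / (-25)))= 1110700762263923 / 52938890550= 20980.81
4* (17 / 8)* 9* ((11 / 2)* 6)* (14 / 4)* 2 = 35343 / 2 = 17671.50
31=31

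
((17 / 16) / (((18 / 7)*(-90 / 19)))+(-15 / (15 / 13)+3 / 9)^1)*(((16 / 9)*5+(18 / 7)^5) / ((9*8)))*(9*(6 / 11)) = -379148968777 / 3594008880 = -105.49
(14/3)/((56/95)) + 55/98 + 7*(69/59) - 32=-532025/34692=-15.34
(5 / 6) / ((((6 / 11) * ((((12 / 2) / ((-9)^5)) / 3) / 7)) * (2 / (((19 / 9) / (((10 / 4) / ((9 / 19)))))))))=-505197 / 8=-63149.62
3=3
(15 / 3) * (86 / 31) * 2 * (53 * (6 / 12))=22790 / 31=735.16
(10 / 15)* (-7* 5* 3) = -70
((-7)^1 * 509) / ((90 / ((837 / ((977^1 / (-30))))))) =994077 / 977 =1017.48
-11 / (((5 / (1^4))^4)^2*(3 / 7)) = -77 / 1171875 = -0.00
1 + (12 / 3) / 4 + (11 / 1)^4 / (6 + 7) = 14667 / 13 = 1128.23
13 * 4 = 52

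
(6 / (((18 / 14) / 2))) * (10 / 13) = 280 / 39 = 7.18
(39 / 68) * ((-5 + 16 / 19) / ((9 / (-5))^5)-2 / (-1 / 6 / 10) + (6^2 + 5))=1175705479 / 12715218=92.46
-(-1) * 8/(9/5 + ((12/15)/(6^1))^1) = 120/29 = 4.14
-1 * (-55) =55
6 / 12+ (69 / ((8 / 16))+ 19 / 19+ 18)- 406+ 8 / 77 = -38253 / 154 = -248.40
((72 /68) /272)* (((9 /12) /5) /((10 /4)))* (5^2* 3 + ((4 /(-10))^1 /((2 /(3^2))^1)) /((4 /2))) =20007 /1156000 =0.02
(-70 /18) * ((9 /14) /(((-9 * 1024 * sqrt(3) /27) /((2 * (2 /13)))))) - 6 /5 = -6 /5 + 5 * sqrt(3) /6656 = -1.20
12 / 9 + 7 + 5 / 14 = 365 / 42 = 8.69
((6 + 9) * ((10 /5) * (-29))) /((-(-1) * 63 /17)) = -4930 /21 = -234.76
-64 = -64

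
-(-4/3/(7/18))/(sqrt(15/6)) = 24* sqrt(10)/35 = 2.17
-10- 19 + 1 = -28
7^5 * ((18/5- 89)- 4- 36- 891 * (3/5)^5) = -10225177116/3125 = -3272056.68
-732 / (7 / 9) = -6588 / 7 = -941.14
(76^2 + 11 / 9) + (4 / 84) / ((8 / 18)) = 5777.33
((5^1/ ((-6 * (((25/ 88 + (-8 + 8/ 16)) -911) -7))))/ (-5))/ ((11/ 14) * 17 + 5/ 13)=-0.00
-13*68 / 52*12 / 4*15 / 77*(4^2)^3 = -3133440 / 77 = -40694.03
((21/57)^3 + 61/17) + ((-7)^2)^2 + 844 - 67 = 370988564/116603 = 3181.64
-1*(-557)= 557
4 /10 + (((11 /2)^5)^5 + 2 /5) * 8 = 541735297169418610284648727 /20971520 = 25831951960059099687.80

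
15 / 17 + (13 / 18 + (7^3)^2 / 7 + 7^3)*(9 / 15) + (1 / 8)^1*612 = 2643793 / 255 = 10367.82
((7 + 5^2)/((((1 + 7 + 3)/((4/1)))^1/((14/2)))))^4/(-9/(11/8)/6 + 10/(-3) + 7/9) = -5800621768704/480491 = -12072279.75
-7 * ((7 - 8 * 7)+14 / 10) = 1666 / 5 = 333.20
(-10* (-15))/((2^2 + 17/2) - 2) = 100/7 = 14.29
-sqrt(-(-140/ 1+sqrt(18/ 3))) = -11.73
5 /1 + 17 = 22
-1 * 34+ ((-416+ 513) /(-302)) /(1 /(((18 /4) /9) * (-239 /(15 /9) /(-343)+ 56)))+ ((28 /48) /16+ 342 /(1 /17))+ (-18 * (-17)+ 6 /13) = 6077.44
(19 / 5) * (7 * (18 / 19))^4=252047376 / 34295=7349.39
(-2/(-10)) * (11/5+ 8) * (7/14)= 51/50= 1.02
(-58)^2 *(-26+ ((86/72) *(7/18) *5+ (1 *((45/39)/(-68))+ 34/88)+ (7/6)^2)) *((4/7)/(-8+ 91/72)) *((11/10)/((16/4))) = 58151427734/33763275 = 1722.33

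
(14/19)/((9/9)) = 14/19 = 0.74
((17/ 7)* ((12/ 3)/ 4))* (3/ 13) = 51/ 91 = 0.56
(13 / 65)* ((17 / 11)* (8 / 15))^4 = 342102016 / 3706003125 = 0.09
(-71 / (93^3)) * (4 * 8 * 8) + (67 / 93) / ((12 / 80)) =3845044 / 804357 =4.78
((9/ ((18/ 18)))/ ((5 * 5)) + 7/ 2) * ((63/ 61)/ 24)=4053/ 24400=0.17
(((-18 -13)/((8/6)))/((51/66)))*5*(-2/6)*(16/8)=1705/17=100.29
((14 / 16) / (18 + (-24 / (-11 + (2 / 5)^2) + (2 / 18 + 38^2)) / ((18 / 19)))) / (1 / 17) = 2612169 / 271257556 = 0.01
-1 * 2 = -2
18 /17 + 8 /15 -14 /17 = 196 /255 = 0.77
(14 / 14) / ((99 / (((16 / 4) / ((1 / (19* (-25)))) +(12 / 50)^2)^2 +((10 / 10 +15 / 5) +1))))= 470024234807 / 12890625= 36462.49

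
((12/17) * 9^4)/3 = 26244/17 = 1543.76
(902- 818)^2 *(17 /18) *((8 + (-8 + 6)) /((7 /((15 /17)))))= 5040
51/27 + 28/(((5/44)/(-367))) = -4069211/45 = -90426.91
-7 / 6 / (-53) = 7 / 318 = 0.02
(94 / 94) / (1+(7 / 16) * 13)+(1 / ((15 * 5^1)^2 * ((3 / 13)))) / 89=24031391 / 160700625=0.15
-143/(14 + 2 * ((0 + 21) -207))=143/358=0.40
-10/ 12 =-5/ 6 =-0.83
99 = 99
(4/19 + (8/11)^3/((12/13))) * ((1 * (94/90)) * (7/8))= 3914113/6828030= 0.57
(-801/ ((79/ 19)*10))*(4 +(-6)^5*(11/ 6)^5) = 2450974293/ 790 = 3102499.11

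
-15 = -15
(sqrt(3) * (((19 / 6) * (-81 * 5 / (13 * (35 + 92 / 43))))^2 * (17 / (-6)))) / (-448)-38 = -38 + 68934926475 * sqrt(3) / 1544772529664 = -37.92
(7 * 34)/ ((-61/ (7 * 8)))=-13328/ 61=-218.49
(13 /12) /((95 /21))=0.24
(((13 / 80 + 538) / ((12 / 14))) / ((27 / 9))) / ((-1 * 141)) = -100457 / 67680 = -1.48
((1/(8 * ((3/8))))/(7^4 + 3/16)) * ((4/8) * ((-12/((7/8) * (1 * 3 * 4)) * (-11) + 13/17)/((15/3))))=4232/22859305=0.00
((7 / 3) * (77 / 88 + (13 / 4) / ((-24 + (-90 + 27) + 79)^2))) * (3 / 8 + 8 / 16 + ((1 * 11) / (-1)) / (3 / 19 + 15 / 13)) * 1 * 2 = -2691451 / 82944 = -32.45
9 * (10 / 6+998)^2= 8994001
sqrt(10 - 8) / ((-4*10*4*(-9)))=sqrt(2) / 1440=0.00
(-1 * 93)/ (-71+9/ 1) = 3/ 2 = 1.50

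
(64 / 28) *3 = 48 / 7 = 6.86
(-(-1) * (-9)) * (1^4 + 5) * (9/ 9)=-54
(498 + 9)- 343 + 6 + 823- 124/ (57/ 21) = 17999/ 19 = 947.32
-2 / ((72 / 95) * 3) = -0.88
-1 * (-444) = 444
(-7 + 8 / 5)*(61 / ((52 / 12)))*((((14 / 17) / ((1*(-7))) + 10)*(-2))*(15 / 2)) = 2490264 / 221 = 11268.16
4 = 4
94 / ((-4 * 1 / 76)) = -1786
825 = 825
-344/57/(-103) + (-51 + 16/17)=-4990373/99807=-50.00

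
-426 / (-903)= 142 / 301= 0.47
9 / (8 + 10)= 0.50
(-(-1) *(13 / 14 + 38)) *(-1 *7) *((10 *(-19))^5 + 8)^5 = 253633450709524772921183682137526794096918142309329911070720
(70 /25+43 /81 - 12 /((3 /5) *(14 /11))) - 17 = -83302 /2835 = -29.38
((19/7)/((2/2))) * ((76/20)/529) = 361/18515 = 0.02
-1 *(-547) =547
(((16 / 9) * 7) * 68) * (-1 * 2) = -15232 / 9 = -1692.44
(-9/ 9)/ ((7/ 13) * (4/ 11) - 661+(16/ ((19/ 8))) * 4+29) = 0.00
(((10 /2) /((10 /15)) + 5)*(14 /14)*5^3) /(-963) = -3125 /1926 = -1.62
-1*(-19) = 19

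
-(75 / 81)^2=-625 / 729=-0.86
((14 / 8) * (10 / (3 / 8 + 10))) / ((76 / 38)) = 70 / 83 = 0.84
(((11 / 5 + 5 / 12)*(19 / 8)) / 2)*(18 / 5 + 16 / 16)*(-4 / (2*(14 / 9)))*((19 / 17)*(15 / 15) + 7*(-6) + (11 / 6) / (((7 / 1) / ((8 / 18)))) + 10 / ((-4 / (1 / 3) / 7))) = 20544759223 / 23990400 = 856.37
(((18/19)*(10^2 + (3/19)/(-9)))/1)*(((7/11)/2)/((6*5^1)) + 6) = 22607933/39710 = 569.33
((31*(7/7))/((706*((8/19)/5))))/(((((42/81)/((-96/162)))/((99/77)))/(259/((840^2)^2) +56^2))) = -131374311505941793/54677339136000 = -2402.72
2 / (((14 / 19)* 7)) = 0.39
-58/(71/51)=-2958/71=-41.66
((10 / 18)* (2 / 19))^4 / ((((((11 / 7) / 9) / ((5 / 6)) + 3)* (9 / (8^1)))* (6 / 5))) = 7000000 / 2593324433673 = 0.00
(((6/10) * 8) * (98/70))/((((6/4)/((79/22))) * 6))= 2212/825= 2.68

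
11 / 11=1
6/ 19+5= 101/ 19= 5.32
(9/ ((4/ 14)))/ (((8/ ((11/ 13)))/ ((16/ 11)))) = 63/ 13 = 4.85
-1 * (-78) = 78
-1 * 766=-766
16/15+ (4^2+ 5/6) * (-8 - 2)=-2509/15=-167.27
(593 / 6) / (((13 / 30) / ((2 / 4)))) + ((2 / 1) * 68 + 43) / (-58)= 41829 / 377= 110.95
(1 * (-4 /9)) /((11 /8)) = -32 /99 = -0.32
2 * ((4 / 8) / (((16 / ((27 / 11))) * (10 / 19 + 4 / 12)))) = 1539 / 8624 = 0.18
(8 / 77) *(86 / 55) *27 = 4.39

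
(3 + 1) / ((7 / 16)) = 64 / 7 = 9.14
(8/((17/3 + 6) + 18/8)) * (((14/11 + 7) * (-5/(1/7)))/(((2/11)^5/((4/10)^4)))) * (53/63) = -1129816688/62625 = -18040.99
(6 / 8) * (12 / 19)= 9 / 19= 0.47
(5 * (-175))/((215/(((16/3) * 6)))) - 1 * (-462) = 14266/43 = 331.77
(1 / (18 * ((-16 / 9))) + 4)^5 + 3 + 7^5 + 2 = 597155480191 / 33554432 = 17796.62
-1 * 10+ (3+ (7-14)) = -14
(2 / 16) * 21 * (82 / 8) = 26.91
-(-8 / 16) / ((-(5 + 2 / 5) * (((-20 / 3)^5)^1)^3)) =531441 / 13107200000000000000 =0.00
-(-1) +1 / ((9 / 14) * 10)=52 / 45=1.16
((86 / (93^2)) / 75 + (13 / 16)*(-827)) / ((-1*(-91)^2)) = 6973903549 / 85946842800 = 0.08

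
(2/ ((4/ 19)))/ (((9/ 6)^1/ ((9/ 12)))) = 19/ 4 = 4.75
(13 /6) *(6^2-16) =130 /3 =43.33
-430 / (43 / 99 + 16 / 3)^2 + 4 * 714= 926958666 / 326041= 2843.07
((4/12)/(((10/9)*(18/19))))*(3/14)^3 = 171/54880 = 0.00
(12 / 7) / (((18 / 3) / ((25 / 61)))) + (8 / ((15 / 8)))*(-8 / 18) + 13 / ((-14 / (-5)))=2.86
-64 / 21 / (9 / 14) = -128 / 27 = -4.74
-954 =-954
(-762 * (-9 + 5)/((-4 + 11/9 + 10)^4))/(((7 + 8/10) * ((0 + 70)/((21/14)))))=4999482/1624406875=0.00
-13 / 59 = -0.22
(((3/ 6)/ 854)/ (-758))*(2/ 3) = -1/ 1941996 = -0.00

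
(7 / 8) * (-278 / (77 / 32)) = -1112 / 11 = -101.09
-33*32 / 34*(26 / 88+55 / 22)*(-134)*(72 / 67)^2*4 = 61212672 / 1139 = 53742.47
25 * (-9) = -225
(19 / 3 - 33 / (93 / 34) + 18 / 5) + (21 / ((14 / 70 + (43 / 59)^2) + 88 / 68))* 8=5630169367 / 69663045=80.82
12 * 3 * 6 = 216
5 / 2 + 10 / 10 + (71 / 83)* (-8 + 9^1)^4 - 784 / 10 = -61457 / 830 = -74.04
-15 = -15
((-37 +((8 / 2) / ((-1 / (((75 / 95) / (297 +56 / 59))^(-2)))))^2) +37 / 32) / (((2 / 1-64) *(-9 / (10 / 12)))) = 484755252.15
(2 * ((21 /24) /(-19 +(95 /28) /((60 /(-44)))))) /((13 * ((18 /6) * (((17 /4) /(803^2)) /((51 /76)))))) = -94786923 /445835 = -212.61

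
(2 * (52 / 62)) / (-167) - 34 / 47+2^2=794814 / 243319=3.27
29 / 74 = 0.39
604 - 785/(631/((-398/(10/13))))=787283/631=1247.68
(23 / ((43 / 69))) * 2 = 3174 / 43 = 73.81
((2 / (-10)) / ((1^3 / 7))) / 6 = -7 / 30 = -0.23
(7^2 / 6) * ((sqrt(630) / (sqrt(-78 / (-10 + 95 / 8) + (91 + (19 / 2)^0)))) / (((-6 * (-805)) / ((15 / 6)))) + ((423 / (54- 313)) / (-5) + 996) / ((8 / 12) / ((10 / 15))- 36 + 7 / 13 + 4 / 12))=-117412113 / 492470 + 35 * sqrt(2) / 3312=-238.40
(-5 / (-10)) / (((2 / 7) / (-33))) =-231 / 4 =-57.75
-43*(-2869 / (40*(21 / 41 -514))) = -5058047 / 842120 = -6.01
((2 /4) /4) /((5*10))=1 /400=0.00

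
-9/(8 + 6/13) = -117/110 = -1.06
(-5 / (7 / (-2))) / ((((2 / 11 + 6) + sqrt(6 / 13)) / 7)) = 1.46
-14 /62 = -7 /31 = -0.23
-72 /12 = -6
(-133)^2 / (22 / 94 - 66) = -831383 / 3091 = -268.97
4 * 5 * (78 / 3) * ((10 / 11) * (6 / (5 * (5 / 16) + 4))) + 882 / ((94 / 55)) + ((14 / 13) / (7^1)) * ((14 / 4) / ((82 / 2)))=25162210076 / 24524929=1025.99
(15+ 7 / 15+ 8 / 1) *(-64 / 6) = -11264 / 45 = -250.31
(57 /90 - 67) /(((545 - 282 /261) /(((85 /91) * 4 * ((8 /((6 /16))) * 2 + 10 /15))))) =-19631260 /993741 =-19.75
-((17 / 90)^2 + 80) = -648289 / 8100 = -80.04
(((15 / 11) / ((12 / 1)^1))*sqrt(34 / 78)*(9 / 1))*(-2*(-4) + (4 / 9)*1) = 95*sqrt(663) / 429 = 5.70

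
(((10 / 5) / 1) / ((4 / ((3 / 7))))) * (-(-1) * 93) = 279 / 14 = 19.93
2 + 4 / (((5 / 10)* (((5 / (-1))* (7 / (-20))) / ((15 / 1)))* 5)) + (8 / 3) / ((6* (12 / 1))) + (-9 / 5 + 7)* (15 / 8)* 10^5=184277977 / 189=975015.75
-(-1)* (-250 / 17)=-14.71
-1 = -1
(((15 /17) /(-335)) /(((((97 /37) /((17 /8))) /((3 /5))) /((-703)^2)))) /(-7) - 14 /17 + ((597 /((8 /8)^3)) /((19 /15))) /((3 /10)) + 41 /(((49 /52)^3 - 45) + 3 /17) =1659.73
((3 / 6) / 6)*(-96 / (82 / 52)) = -208 / 41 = -5.07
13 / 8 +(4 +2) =61 / 8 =7.62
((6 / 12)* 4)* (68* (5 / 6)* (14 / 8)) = 595 / 3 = 198.33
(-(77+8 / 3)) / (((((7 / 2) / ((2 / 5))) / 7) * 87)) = -956 / 1305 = -0.73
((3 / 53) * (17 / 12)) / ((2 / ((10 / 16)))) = 85 / 3392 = 0.03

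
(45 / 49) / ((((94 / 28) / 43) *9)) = 430 / 329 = 1.31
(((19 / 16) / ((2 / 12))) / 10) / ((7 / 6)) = 171 / 280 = 0.61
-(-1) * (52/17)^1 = 52/17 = 3.06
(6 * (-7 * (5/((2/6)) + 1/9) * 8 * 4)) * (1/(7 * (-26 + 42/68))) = 295936/2589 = 114.31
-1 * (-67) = 67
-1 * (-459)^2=-210681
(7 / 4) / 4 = 7 / 16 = 0.44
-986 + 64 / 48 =-984.67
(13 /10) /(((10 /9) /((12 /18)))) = 39 /50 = 0.78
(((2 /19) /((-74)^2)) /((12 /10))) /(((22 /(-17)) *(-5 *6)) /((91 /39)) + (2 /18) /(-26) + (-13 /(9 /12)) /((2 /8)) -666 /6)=-23205 /237135055942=-0.00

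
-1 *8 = -8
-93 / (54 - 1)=-93 / 53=-1.75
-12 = -12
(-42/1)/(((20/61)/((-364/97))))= 233142/485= 480.71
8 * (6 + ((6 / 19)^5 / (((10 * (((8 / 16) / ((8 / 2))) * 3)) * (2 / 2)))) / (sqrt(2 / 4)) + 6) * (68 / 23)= 5640192 * sqrt(2) / 284751385 + 6528 / 23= 283.85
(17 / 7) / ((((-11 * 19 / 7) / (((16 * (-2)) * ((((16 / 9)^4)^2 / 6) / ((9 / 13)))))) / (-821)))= -12468530578456576 / 242912646603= -51329.28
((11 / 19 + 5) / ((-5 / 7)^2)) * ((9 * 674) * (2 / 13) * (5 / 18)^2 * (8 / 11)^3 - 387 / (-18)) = 39795028217 / 73970325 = 537.99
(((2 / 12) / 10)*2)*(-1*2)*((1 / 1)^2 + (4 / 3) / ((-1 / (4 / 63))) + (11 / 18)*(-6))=104 / 567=0.18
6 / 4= 3 / 2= 1.50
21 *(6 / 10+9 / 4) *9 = 538.65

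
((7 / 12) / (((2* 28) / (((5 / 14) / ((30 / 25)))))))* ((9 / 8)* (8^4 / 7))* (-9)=-900 / 49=-18.37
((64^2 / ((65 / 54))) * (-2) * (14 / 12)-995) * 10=-1161542 / 13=-89349.38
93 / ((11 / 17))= 143.73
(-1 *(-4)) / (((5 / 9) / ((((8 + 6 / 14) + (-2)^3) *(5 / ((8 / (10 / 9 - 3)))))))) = -51 / 14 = -3.64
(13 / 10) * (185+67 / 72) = 174031 / 720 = 241.71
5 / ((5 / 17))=17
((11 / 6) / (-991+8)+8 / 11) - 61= -3910495 / 64878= -60.27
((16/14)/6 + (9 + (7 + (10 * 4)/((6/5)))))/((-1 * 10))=-104/21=-4.95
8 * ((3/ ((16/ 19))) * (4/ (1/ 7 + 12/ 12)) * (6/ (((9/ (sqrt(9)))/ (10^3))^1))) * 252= 50274000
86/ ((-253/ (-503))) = 43258/ 253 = 170.98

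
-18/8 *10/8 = -45/16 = -2.81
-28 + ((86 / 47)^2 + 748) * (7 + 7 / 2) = 17365292 / 2209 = 7861.16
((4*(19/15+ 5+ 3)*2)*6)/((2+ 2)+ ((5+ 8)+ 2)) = 2224/95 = 23.41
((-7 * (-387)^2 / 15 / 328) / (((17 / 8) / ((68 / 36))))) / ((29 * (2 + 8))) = -38829 / 59450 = -0.65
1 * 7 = 7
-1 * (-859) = 859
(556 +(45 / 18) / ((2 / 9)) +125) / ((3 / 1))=230.75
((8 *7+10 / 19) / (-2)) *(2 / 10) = -5.65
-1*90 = -90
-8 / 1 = -8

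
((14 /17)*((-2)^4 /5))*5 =224 /17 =13.18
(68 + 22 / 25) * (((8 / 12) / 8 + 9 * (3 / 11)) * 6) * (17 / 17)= 57687 / 55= 1048.85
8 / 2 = 4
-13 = -13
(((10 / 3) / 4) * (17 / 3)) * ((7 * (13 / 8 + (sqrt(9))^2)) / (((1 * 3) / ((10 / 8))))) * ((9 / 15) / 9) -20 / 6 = 33295 / 5184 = 6.42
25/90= 5/18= 0.28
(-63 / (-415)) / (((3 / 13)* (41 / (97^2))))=2568657 / 17015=150.96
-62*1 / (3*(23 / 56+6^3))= -3472 / 36357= -0.10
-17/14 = -1.21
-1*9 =-9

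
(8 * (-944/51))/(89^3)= -7552/35953419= -0.00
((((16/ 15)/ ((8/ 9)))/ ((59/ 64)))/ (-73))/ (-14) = 192/ 150745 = 0.00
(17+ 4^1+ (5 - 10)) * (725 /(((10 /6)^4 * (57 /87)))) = 1089936 /475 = 2294.60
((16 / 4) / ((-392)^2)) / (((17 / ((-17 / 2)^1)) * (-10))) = 0.00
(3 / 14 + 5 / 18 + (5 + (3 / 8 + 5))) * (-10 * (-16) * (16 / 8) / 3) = 219080 / 189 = 1159.15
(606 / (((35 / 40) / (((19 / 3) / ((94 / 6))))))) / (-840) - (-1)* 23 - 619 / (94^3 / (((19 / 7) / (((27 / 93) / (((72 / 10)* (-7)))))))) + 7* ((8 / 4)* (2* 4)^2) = 9350688761 / 10174654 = 919.02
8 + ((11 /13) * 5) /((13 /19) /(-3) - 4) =21929 /3133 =7.00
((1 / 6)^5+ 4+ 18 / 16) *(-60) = -199265 / 648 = -307.51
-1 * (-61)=61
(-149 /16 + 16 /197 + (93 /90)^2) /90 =-5789557 /63828000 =-0.09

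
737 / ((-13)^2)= 737 / 169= 4.36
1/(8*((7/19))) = 0.34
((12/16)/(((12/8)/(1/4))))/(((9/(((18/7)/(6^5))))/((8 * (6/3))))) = 1/13608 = 0.00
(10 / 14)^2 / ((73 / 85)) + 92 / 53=441709 / 189581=2.33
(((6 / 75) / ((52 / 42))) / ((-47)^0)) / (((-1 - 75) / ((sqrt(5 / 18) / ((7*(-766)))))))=sqrt(10) / 37840400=0.00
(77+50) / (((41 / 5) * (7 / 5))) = 3175 / 287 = 11.06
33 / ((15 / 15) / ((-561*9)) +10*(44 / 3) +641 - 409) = 166617 / 1911887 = 0.09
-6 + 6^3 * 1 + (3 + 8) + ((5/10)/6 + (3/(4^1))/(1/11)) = 688/3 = 229.33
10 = 10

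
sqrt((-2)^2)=2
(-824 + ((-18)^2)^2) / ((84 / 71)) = 1848698 / 21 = 88033.24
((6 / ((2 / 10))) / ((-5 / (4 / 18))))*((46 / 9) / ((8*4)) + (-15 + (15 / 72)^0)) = 1993 / 108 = 18.45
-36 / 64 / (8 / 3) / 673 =-27 / 86144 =-0.00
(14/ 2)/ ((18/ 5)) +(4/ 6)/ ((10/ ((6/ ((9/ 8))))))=23/ 10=2.30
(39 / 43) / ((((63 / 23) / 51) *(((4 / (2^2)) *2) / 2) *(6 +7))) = 391 / 301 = 1.30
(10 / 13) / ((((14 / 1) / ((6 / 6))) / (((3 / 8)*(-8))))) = -15 / 91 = -0.16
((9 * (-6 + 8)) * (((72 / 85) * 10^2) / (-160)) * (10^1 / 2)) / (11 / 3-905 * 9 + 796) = 1215 / 187306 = 0.01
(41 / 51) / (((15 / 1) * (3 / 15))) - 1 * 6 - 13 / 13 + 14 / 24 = -3763 / 612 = -6.15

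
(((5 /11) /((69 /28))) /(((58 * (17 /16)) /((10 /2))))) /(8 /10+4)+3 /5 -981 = -5502776522 /5612805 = -980.40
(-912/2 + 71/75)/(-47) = 34129/3525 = 9.68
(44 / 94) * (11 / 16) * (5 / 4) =605 / 1504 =0.40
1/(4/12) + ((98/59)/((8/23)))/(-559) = 394645/131924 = 2.99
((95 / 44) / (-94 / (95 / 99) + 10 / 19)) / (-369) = 9025 / 150280416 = 0.00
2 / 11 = 0.18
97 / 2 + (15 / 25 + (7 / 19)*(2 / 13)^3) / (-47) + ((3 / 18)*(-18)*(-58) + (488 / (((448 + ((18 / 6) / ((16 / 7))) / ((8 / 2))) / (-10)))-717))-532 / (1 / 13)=-4177757025770239 / 562933992530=-7421.40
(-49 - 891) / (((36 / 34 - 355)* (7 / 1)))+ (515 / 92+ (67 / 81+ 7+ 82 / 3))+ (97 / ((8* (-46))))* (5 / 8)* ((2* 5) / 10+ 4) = 40.31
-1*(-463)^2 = -214369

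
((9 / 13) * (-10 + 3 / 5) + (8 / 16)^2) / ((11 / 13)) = -1627 / 220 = -7.40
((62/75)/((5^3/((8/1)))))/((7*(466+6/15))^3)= 31/20390179032300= 0.00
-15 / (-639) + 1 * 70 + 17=18536 / 213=87.02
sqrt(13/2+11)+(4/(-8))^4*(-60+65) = 5/16+sqrt(70)/2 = 4.50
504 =504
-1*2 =-2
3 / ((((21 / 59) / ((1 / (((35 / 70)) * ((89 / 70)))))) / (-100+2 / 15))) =-353528 / 267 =-1324.07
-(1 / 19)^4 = -0.00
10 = 10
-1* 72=-72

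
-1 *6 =-6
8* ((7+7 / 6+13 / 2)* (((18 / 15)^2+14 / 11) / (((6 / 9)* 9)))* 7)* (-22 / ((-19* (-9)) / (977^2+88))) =-92353868992 / 2025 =-45606848.88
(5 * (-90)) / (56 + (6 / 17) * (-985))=3825 / 2479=1.54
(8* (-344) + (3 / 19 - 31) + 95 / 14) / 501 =-738431 / 133266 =-5.54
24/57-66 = -65.58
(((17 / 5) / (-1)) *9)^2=23409 / 25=936.36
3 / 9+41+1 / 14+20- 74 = -529 / 42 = -12.60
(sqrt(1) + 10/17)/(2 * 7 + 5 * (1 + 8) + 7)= 9/374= 0.02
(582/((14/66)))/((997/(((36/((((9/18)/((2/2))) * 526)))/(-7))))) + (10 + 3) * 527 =6850.95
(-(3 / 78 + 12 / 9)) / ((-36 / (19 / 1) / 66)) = 22363 / 468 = 47.78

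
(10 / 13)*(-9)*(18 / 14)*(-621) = 503010 / 91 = 5527.58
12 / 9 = 4 / 3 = 1.33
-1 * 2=-2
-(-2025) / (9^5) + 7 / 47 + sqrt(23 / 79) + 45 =sqrt(1817) / 79 + 1548113 / 34263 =45.72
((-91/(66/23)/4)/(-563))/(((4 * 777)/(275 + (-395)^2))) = 3894475/5499384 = 0.71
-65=-65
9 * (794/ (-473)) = -7146/ 473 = -15.11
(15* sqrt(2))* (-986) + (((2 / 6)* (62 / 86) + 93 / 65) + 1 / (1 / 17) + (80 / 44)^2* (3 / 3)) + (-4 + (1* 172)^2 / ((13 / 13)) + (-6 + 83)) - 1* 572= 29531502122 / 1014585 - 14790* sqrt(2)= 8190.76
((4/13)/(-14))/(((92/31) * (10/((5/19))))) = -31/159068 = -0.00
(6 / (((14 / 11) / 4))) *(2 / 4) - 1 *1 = 59 / 7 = 8.43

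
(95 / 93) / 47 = 95 / 4371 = 0.02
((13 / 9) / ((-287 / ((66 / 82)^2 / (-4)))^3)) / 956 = 1865453733 / 6870473941968317669632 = 0.00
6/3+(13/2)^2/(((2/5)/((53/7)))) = 801.73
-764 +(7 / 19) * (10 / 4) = -28997 / 38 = -763.08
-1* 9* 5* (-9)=405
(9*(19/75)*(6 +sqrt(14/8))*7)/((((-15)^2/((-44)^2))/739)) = 743159.13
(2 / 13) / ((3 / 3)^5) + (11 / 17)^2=2151 / 3757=0.57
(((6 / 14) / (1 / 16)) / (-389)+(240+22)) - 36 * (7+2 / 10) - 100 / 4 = -302493 / 13615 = -22.22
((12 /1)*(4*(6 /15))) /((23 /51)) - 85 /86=411281 /9890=41.59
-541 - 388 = -929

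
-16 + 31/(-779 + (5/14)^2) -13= -4433187/152659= -29.04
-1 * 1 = -1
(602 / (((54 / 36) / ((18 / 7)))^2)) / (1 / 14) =24768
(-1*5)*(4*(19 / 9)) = -380 / 9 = -42.22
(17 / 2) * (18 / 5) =153 / 5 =30.60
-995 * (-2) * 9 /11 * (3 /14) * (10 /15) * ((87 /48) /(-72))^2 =836795 /5677056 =0.15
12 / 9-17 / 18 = 0.39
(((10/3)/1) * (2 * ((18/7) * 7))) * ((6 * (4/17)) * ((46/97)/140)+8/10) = 1114752/11543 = 96.57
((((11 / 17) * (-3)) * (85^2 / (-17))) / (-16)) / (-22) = 75 / 32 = 2.34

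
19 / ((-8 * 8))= -0.30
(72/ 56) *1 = 9/ 7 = 1.29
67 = 67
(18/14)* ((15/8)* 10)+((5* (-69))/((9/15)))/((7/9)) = -20025/28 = -715.18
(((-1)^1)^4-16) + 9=-6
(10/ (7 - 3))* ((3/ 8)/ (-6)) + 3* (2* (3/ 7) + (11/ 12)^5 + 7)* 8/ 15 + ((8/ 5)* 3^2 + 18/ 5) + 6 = 40770377/ 1088640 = 37.45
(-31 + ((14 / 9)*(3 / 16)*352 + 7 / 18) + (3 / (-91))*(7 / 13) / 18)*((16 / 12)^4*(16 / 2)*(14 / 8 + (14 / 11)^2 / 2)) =23174520320 / 4969107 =4663.72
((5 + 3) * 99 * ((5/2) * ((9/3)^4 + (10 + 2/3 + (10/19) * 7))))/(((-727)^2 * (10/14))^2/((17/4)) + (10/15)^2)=6723122175/1194190913936102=0.00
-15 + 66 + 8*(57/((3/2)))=355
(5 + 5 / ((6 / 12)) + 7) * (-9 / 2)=-99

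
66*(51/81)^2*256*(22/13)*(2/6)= 35808256/9477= 3778.44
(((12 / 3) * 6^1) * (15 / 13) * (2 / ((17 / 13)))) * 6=4320 / 17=254.12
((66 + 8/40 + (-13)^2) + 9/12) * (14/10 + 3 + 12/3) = 99099/50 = 1981.98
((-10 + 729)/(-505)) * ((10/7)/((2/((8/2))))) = -2876/707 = -4.07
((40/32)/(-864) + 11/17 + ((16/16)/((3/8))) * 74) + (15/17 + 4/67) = 783029441/3936384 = 198.92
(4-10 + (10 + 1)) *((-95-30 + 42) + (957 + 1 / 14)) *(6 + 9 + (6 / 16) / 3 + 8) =11319225 / 112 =101064.51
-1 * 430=-430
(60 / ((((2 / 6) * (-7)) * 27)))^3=-8000 / 9261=-0.86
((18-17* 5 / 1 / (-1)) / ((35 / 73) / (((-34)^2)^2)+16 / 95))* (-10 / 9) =-9545514864800 / 14047593957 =-679.51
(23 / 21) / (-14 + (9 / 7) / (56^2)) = -72128 / 921957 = -0.08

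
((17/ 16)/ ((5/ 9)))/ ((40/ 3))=459/ 3200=0.14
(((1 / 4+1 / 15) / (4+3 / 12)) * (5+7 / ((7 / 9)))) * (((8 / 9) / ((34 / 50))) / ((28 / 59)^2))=330695 / 54621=6.05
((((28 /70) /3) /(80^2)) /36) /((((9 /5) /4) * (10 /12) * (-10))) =-1 /6480000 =-0.00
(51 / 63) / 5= 17 / 105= 0.16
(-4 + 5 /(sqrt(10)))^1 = -4 + sqrt(10) /2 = -2.42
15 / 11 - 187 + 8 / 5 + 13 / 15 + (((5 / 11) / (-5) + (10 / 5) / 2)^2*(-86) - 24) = -278.24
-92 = -92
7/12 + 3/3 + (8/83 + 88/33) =1443/332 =4.35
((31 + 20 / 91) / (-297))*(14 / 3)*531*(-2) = 223492 / 429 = 520.96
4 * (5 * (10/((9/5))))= 1000/9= 111.11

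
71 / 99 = 0.72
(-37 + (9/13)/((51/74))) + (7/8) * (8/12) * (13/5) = -457189/13260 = -34.48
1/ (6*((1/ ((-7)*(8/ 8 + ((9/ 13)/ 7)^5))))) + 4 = 7577503666/ 2674423479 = 2.83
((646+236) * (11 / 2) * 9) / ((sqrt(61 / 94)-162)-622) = -1072497888 / 19259201-14553 * sqrt(5734) / 19259201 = -55.74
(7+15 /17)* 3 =402 /17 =23.65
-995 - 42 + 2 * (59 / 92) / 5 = -1036.74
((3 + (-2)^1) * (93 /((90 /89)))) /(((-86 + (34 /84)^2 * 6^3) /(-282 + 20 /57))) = 35005747 /68400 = 511.78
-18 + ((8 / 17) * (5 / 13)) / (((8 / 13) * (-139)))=-42539 / 2363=-18.00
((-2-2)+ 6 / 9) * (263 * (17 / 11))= -44710 / 33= -1354.85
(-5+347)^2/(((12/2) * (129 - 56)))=19494/73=267.04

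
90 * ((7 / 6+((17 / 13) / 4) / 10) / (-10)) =-5613 / 520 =-10.79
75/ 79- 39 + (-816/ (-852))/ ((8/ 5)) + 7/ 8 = -1641285/ 44872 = -36.58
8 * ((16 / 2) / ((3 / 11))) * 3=704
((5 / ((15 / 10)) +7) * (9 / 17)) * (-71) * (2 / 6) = -129.47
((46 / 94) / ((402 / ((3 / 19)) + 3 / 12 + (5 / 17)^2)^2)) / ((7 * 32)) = 1920983 / 5701290290270050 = 0.00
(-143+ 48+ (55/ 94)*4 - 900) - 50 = -1042.66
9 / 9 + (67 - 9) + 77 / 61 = 3676 / 61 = 60.26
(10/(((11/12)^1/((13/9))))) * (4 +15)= 9880/33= 299.39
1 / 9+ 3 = 28 / 9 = 3.11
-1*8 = -8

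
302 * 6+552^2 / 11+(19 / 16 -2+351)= 5255809 / 176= 29862.55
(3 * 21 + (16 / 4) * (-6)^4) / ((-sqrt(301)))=-5247 * sqrt(301) / 301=-302.43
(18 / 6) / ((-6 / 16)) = -8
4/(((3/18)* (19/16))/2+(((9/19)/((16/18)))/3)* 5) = 14592/3601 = 4.05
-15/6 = -5/2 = -2.50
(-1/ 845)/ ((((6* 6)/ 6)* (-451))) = 1/ 2286570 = 0.00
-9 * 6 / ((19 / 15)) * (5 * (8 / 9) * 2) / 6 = -1200 / 19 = -63.16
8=8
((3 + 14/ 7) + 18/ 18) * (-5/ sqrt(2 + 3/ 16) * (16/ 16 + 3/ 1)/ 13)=-96 * sqrt(35)/ 91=-6.24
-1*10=-10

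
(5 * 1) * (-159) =-795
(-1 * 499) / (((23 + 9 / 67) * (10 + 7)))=-33433 / 26350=-1.27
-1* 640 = -640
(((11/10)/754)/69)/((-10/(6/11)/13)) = -1/66700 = -0.00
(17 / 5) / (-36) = -17 / 180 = -0.09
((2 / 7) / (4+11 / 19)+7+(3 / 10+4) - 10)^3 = 571167214073 / 225866529000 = 2.53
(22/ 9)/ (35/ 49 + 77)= 77/ 2448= 0.03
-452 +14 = -438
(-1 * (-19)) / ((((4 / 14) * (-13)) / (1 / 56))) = -19 / 208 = -0.09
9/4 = 2.25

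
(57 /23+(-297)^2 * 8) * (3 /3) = 16230513 /23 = 705674.48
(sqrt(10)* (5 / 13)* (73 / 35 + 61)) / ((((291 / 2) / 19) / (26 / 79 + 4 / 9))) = 15382400* sqrt(10) / 6275997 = 7.75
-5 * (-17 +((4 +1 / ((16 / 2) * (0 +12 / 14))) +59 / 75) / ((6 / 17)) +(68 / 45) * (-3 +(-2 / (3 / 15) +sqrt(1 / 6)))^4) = -2813048327 / 12960 +897260 * sqrt(6) / 81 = -189922.50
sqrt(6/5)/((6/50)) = 5*sqrt(30)/3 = 9.13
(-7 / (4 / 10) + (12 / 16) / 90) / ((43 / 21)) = -14693 / 1720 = -8.54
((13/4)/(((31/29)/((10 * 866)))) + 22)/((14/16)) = 6535096/217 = 30115.65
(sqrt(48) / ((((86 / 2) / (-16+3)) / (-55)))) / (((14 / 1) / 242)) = 346060 * sqrt(3) / 301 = 1991.34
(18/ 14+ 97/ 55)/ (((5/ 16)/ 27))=507168/ 1925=263.46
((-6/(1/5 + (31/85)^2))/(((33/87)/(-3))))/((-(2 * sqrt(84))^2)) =-209525/494032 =-0.42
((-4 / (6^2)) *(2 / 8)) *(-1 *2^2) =1 / 9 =0.11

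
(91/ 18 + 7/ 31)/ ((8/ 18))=2947/ 248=11.88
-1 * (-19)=19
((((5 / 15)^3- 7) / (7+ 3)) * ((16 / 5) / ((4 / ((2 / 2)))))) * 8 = -3008 / 675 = -4.46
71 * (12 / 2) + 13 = 439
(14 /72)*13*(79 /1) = 7189 /36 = 199.69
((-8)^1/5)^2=64/25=2.56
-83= -83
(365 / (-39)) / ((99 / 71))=-25915 / 3861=-6.71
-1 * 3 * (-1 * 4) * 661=7932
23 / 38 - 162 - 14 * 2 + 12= -177.39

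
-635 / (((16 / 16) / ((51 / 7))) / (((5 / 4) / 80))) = -32385 / 448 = -72.29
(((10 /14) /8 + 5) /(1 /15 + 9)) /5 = 855 /7616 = 0.11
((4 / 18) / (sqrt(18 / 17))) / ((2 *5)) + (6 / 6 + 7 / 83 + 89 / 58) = sqrt(34) / 270 + 12607 / 4814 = 2.64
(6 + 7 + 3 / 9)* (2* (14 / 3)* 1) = 1120 / 9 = 124.44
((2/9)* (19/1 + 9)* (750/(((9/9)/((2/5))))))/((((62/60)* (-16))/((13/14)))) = -3250/31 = -104.84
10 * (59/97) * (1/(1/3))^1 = 1770/97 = 18.25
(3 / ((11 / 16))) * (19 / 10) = 456 / 55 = 8.29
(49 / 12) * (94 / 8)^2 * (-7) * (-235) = 178056445 / 192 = 927377.32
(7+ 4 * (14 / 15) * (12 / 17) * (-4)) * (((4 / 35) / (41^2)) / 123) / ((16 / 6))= -43 / 58582850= -0.00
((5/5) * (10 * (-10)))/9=-100/9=-11.11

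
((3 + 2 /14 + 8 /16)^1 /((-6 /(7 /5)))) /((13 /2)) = -17 /130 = -0.13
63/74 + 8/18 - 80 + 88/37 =-50833/666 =-76.33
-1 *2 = -2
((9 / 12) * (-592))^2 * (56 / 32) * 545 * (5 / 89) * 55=51705076500 / 89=580955915.73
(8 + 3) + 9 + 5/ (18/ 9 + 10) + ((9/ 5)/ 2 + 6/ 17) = 22103/ 1020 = 21.67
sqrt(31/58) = sqrt(1798)/58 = 0.73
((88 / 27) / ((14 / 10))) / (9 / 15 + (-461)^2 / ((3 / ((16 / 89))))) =195800 / 1071156303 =0.00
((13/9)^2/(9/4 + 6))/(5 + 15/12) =0.04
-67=-67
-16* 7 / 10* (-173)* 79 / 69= 765352 / 345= 2218.41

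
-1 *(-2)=2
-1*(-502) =502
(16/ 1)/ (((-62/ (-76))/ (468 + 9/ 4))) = 285912/ 31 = 9222.97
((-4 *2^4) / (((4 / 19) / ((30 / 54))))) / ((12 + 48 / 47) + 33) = -71440 / 19467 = -3.67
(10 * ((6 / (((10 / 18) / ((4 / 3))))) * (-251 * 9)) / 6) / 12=-4518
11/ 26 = 0.42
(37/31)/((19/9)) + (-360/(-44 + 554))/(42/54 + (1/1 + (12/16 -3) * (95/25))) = 8172999/12205847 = 0.67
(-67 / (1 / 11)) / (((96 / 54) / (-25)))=165825 / 16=10364.06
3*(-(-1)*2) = 6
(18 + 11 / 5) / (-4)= -101 / 20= -5.05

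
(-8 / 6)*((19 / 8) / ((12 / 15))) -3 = -167 / 24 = -6.96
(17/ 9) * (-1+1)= 0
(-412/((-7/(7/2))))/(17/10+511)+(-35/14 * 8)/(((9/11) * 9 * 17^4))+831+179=11681990856130/11561728509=1010.40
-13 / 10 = -1.30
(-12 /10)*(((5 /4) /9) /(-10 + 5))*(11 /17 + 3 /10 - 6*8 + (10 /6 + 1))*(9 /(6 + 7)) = -22637 /22100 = -1.02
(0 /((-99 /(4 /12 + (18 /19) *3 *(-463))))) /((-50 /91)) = 0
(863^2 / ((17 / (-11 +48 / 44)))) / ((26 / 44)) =-162359642 / 221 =-734659.01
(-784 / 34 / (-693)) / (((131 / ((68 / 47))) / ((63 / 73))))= 1568 / 4944071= 0.00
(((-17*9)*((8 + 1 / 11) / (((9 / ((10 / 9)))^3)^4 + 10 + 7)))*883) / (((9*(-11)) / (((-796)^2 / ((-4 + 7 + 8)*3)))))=846497670064000000000000 / 318507407273832931884400473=0.00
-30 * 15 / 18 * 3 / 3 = -25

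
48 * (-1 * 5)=-240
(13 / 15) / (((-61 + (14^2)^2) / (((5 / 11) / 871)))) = 1 / 84802905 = 0.00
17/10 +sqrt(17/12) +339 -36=sqrt(51)/6 +3047/10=305.89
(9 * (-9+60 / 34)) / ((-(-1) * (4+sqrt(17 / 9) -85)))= 3321 * sqrt(17) / 1003544+807003 / 1003544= 0.82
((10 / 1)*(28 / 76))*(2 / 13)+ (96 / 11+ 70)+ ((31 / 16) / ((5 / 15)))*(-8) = 178203 / 5434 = 32.79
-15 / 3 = -5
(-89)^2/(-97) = -7921/97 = -81.66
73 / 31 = 2.35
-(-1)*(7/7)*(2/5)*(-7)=-14/5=-2.80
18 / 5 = 3.60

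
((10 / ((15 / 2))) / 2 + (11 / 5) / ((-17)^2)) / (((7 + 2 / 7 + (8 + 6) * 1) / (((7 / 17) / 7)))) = 20461 / 10980555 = 0.00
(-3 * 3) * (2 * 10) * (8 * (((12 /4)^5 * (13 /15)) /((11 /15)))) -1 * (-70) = -4548190 /11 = -413471.82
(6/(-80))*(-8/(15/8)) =8/25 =0.32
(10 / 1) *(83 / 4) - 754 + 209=-675 / 2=-337.50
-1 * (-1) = 1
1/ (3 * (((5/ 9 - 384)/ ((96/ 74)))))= -144/ 127687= -0.00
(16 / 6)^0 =1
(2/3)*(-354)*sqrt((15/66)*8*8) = -944*sqrt(110)/11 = -900.07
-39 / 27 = -13 / 9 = -1.44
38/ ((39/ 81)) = 1026/ 13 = 78.92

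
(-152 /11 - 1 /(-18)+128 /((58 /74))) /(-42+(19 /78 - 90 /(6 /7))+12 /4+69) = -11163139 /5580267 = -2.00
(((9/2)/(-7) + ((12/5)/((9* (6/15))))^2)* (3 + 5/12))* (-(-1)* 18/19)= -1025/1596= -0.64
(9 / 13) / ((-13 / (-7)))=63 / 169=0.37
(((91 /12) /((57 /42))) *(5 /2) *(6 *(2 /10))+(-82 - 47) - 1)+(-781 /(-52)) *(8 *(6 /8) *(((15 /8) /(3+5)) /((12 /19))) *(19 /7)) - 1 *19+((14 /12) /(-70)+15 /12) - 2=-560818577 /13278720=-42.23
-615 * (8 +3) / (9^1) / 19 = -2255 / 57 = -39.56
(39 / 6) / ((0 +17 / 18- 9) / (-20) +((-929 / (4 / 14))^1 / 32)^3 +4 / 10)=-76677120 / 12375234678763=-0.00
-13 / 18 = -0.72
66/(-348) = -11/58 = -0.19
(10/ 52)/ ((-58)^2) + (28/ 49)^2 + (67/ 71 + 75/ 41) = 38668897451/ 12475777496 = 3.10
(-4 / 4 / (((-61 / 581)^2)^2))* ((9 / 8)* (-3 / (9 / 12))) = 1025526858489 / 27691682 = 37033.75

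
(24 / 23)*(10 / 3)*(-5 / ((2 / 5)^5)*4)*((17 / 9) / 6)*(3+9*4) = -17265625 / 207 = -83408.82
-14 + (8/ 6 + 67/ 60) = -231/ 20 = -11.55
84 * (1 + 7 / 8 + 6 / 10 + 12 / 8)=3339 / 10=333.90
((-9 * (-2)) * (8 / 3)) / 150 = 8 / 25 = 0.32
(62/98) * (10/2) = 155/49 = 3.16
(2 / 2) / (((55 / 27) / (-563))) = -15201 / 55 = -276.38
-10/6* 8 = -40/3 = -13.33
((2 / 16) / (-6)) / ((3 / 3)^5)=-1 / 48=-0.02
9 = 9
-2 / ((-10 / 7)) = 7 / 5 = 1.40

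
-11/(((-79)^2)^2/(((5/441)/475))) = -11/1631813643495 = -0.00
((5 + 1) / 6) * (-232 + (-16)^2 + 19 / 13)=331 / 13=25.46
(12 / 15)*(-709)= -2836 / 5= -567.20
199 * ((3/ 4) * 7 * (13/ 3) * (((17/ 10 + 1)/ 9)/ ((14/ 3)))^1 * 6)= 69849/ 40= 1746.22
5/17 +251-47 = 3473/17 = 204.29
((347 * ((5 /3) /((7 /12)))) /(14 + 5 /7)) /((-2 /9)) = -31230 /103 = -303.20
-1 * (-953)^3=865523177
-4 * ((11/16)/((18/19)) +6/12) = -4.90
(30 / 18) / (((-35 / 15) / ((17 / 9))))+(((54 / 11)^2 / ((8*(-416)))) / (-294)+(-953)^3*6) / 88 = -461112870105373301 / 7813757952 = -59012945.24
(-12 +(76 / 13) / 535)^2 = 6952891456 / 48372025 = 143.74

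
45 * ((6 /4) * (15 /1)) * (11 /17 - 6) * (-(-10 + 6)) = -21679.41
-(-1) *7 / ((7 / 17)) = 17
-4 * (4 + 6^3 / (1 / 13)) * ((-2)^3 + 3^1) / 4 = 14060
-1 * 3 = -3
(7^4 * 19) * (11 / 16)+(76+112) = 504817 / 16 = 31551.06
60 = 60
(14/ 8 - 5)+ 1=-9/ 4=-2.25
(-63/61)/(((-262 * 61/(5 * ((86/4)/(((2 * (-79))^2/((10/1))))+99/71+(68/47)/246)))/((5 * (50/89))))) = 189470945698125/148175093380646732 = 0.00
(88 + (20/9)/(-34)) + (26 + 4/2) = 17738/153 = 115.93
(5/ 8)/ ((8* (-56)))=-5/ 3584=-0.00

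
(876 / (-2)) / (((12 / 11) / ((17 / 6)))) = -13651 / 12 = -1137.58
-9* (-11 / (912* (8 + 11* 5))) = 11 / 6384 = 0.00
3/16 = 0.19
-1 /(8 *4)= -1 /32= -0.03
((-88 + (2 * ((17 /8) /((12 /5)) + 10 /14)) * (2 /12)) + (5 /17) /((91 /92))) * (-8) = 5548159 /7956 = 697.36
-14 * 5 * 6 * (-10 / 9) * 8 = 11200 / 3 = 3733.33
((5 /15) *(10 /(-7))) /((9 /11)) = -110 /189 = -0.58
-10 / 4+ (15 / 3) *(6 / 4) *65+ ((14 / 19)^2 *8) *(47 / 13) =2349801 / 4693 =500.70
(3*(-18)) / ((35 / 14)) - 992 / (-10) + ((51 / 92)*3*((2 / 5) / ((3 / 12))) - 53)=627 / 23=27.26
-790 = -790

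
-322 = -322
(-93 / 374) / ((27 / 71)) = -2201 / 3366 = -0.65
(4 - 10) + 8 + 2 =4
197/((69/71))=13987/69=202.71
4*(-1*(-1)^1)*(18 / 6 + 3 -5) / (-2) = -2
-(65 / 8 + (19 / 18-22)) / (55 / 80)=1846 / 99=18.65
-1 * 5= -5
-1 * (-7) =7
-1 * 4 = -4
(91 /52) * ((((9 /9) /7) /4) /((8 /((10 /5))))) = 1 /64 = 0.02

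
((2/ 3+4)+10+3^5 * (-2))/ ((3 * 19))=-1414/ 171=-8.27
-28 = -28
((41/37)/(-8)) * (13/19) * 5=-2665/5624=-0.47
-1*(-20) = 20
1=1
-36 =-36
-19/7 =-2.71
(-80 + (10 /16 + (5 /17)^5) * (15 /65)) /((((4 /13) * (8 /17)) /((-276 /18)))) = 271212259855 /32072064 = 8456.34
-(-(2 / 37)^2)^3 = 64 / 2565726409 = 0.00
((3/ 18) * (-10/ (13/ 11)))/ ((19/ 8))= -440/ 741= -0.59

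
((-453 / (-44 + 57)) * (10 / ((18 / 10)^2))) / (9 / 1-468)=37750 / 161109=0.23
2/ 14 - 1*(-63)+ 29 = 645/ 7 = 92.14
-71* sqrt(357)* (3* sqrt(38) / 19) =-213* sqrt(13566) / 19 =-1305.73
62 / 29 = 2.14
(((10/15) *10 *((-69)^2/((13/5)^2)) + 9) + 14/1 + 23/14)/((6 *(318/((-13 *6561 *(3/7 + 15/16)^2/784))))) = -190571857761105/379454193664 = -502.23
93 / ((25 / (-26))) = -2418 / 25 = -96.72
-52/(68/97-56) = 1261/1341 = 0.94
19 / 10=1.90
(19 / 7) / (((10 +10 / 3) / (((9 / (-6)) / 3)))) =-57 / 560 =-0.10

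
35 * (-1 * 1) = -35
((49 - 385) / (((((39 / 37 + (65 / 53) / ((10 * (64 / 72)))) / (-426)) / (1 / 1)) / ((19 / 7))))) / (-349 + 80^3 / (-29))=-117836207616 / 6509282507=-18.10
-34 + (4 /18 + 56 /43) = -12568 /387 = -32.48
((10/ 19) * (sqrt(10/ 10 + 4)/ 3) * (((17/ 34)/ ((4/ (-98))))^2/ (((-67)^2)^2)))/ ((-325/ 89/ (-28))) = 1495823 * sqrt(5)/ 149319806610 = 0.00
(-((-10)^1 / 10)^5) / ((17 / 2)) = 2 / 17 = 0.12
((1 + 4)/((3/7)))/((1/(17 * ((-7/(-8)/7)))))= 24.79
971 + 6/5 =4861/5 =972.20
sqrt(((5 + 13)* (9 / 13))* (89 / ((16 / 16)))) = 9* sqrt(2314) / 13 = 33.30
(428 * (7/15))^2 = 8976016/225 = 39893.40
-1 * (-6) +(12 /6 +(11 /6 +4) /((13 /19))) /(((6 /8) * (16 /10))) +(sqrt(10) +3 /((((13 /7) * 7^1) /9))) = sqrt(10) +7885 /468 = 20.01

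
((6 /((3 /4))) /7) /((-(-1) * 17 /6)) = 48 /119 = 0.40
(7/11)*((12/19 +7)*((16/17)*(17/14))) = 1160/209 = 5.55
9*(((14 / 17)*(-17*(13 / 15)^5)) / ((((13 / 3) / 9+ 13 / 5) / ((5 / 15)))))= -199927 / 30000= -6.66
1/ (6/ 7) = 7/ 6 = 1.17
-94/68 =-47/34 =-1.38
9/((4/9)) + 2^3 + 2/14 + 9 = 1047/28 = 37.39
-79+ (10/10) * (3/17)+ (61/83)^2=-9168003/117113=-78.28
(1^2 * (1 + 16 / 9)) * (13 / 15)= 65 / 27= 2.41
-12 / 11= -1.09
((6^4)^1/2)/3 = 216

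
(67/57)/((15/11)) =737/855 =0.86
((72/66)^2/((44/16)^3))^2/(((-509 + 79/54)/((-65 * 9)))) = 2683085783040/710866996039607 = 0.00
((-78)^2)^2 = 37015056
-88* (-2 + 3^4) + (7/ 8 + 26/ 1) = -55401/ 8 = -6925.12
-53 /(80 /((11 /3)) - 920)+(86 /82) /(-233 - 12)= 1086279 /19848920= 0.05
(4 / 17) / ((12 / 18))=6 / 17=0.35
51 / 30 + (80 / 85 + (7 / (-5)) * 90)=-123.36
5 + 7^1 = 12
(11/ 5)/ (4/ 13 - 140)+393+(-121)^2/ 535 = 81679167/ 194312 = 420.35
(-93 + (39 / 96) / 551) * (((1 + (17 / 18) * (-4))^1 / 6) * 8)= 40994075 / 119016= 344.44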